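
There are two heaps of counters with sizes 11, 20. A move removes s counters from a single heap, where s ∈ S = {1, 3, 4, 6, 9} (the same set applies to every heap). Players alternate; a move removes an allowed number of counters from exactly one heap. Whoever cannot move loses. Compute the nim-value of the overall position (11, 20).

All heaps use S = {1, 3, 4, 6, 9}:
G(0) = 0
G(1) = mex{0} = 1
G(2) = mex{1} = 0
G(3) = mex{0,0} = 1
G(4) = mex{1,1,0} = 2
G(5) = mex{2,0,1} = 3
G(6) = mex{3,1,0,0} = 2
G(7) = mex{2,2,1,1} = 0
G(8) = mex{0,3,2,0} = 1
G(9) = mex{1,2,3,1,0} = 4
G(10) = mex{4,0,2,2,1} = 3
G(11) = mex{3,1,0,3,0} = 2
G(12) = mex{2,4,1,2,1} = 0
G(13) = mex{0,3,4,0,2} = 1
G(14) = mex{1,2,3,1,3} = 0
G(15) = mex{0,0,2,4,2} = 1
G(16) = mex{1,1,0,3,0} = 2
G(17) = mex{2,0,1,2,1} = 3
G(18) = mex{3,1,0,0,4} = 2
G(19) = mex{2,2,1,1,3} = 0
G(20) = mex{0,3,2,0,2} = 1
Heap A: G(11) = 2.
Heap B: G(20) = 1.
Combined Grundy value = 2 ⊕ 1 = 3.

3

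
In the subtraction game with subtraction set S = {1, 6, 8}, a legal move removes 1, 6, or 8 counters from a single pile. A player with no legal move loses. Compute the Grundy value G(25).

0

n :  0  1  2  3  4  5  6  7  8  9 10 11 12 13 14 15 16 17 18 19 20 21 22 23 24 25
G :  0  1  0  1  0  1  2  0  1  0  1  0  1  2  0  1  0  1  0  1  2  0  1  0  1  0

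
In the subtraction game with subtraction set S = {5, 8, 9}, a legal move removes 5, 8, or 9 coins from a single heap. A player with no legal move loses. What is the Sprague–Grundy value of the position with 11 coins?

n :  0  1  2  3  4  5  6  7  8  9 10 11
G :  0  0  0  0  0  1  1  1  1  1  2  2

2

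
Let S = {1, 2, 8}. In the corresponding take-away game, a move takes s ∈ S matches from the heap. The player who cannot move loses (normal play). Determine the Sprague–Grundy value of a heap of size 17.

n :  0  1  2  3  4  5  6  7  8  9 10 11 12 13 14 15 16 17
G :  0  1  2  0  1  2  0  1  2  0  1  2  0  1  2  0  1  2

2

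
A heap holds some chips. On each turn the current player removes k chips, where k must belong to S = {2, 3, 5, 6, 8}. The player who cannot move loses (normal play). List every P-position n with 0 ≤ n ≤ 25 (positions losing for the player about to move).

0, 1, 10, 11, 20, 21

G(0) = 0
G(1) = mex{} = 0
G(2) = mex{0} = 1
G(3) = mex{0,0} = 1
G(4) = mex{1,0} = 2
G(5) = mex{1,1,0} = 2
G(6) = mex{2,1,0,0} = 3
G(7) = mex{2,2,1,0} = 3
G(8) = mex{3,2,1,1,0} = 4
G(9) = mex{3,3,2,1,0} = 4
G(10) = mex{4,3,2,2,1} = 0
G(11) = mex{4,4,3,2,1} = 0
G(12) = mex{0,4,3,3,2} = 1
G(13) = mex{0,0,4,3,2} = 1
G(14) = mex{1,0,4,4,3} = 2
G(15) = mex{1,1,0,4,3} = 2
G(16) = mex{2,1,0,0,4} = 3
G(17) = mex{2,2,1,0,4} = 3
G(18) = mex{3,2,1,1,0} = 4
G(19) = mex{3,3,2,1,0} = 4
G(20) = mex{4,3,2,2,1} = 0
G(21) = mex{4,4,3,2,1} = 0
G(22) = mex{0,4,3,3,2} = 1
G(23) = mex{0,0,4,3,2} = 1
G(24) = mex{1,0,4,4,3} = 2
G(25) = mex{1,1,0,4,3} = 2
P-positions are exactly the n with G(n) = 0.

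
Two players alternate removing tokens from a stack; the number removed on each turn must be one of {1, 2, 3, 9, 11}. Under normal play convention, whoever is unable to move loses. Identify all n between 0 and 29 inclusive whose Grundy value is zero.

G(0) = 0
G(1) = mex{0} = 1
G(2) = mex{1,0} = 2
G(3) = mex{2,1,0} = 3
G(4) = mex{3,2,1} = 0
G(5) = mex{0,3,2} = 1
G(6) = mex{1,0,3} = 2
G(7) = mex{2,1,0} = 3
G(8) = mex{3,2,1} = 0
G(9) = mex{0,3,2,0} = 1
G(10) = mex{1,0,3,1} = 2
G(11) = mex{2,1,0,2,0} = 3
G(12) = mex{3,2,1,3,1} = 0
G(13) = mex{0,3,2,0,2} = 1
G(14) = mex{1,0,3,1,3} = 2
G(15) = mex{2,1,0,2,0} = 3
G(16) = mex{3,2,1,3,1} = 0
G(17) = mex{0,3,2,0,2} = 1
G(18) = mex{1,0,3,1,3} = 2
G(19) = mex{2,1,0,2,0} = 3
G(20) = mex{3,2,1,3,1} = 0
G(21) = mex{0,3,2,0,2} = 1
G(22) = mex{1,0,3,1,3} = 2
G(23) = mex{2,1,0,2,0} = 3
G(24) = mex{3,2,1,3,1} = 0
G(25) = mex{0,3,2,0,2} = 1
G(26) = mex{1,0,3,1,3} = 2
G(27) = mex{2,1,0,2,0} = 3
G(28) = mex{3,2,1,3,1} = 0
G(29) = mex{0,3,2,0,2} = 1
P-positions are exactly the n with G(n) = 0.

0, 4, 8, 12, 16, 20, 24, 28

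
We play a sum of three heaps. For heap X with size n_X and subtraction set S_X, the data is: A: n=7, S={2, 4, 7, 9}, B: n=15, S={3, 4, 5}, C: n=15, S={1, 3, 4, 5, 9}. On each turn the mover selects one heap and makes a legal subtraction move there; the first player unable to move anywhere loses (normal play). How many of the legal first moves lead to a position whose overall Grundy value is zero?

3

Heap A, S = {2, 4, 7, 9}:
G(0) = 0
G(1) = mex{} = 0
G(2) = mex{0} = 1
G(3) = mex{0} = 1
G(4) = mex{1,0} = 2
G(5) = mex{1,0} = 2
G(6) = mex{2,1} = 0
G(7) = mex{2,1,0} = 3
G_A(7) = 3.
Heap B, S = {3, 4, 5}:
n :  0  1  2  3  4  5  6  7  8  9 10 11 12 13 14 15
G :  0  0  0  1  1  1  2  2  0  0  0  1  1  1  2  2
G_B(15) = 2.
Heap C, S = {1, 3, 4, 5, 9}:
n :  0  1  2  3  4  5  6  7  8  9 10 11 12 13 14 15
G :  0  1  0  1  2  3  2  3  0  1  0  1  2  3  2  3
G_C(15) = 3.
Combined Grundy value = 3 ⊕ 2 ⊕ 3 = 2.
A winning move leaves total XOR = 0, i.e. changes one component's Grundy value g to g ⊕ X where X is the current total.
Heap A: need g' = 3⊕2 = 1. Options: 7−2→G=2, 7−4→G=1, 7−7→G=0. Hits: 1.
Heap B: need g' = 2⊕2 = 0. Options: 15−3→G=1, 15−4→G=1, 15−5→G=0. Hits: 1.
Heap C: need g' = 3⊕2 = 1. Options: 15−1→G=2, 15−3→G=2, 15−4→G=1, 15−5→G=0, 15−9→G=2. Hits: 1.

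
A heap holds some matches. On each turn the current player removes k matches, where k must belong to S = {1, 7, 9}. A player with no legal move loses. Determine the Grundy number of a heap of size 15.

n :  0  1  2  3  4  5  6  7  8  9 10 11 12 13 14 15
G :  0  1  0  1  0  1  0  1  0  1  0  1  0  1  0  1

1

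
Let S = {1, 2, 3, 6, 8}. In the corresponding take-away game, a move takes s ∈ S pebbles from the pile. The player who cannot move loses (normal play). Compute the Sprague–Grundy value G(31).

n :  0  1  2  3  4  5  6  7  8  9 10 11 12 13 14 15 16 17 18 19 20 21 22 23 24 25 26 27 28 29 30 31
G :  0  1  2  3  0  1  2  3  4  0  1  2  3  0  1  2  3  4  0  1  2  3  0  1  2  3  4  0  1  2  3  0

0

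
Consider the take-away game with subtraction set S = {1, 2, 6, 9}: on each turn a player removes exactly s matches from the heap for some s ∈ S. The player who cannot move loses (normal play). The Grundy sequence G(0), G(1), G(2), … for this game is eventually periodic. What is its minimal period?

G(0) = 0
G(1) = mex{0} = 1
G(2) = mex{1,0} = 2
G(3) = mex{2,1} = 0
G(4) = mex{0,2} = 1
G(5) = mex{1,0} = 2
G(6) = mex{2,1,0} = 3
G(7) = mex{3,2,1} = 0
G(8) = mex{0,3,2} = 1
G(9) = mex{1,0,0,0} = 2
G(10) = mex{2,1,1,1} = 0
G(11) = mex{0,2,2,2} = 1
G(12) = mex{1,0,3,0} = 2
G(13) = mex{2,1,0,1} = 3
G(14) = mex{3,2,1,2} = 0
G(15) = mex{0,3,2,3} = 1
G(16) = mex{1,0,0,0} = 2
G(17) = mex{2,1,1,1} = 0
G(n+7) = G(n) holds for n = 0,…,8 (a full window of length max(S) = 9), so the sequence is purely periodic with period 7.

7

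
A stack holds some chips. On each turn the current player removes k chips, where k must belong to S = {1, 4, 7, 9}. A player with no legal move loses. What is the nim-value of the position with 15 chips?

2

G(0) = 0
G(1) = mex{0} = 1
G(2) = mex{1} = 0
G(3) = mex{0} = 1
G(4) = mex{1,0} = 2
G(5) = mex{2,1} = 0
G(6) = mex{0,0} = 1
G(7) = mex{1,1,0} = 2
G(8) = mex{2,2,1} = 0
G(9) = mex{0,0,0,0} = 1
G(10) = mex{1,1,1,1} = 0
G(11) = mex{0,2,2,0} = 1
G(12) = mex{1,0,0,1} = 2
G(13) = mex{2,1,1,2} = 0
G(14) = mex{0,0,2,0} = 1
G(15) = mex{1,1,0,1} = 2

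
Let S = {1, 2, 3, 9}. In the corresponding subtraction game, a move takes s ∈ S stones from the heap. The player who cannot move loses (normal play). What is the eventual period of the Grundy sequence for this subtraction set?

n :  0  1  2  3  4  5  6  7  8  9 10 11 12 13 14
G :  0  1  2  3  0  1  2  3  0  1  2  3  0  1  2
G(n+4) = G(n) holds for n = 0,…,8 (a full window of length max(S) = 9), so the sequence is purely periodic with period 4.

4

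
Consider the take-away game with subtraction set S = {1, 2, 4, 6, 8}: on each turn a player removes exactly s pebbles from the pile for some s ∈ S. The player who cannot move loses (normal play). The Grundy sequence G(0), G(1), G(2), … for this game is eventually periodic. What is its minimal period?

10

G(0) = 0
G(1) = mex{0} = 1
G(2) = mex{1,0} = 2
G(3) = mex{2,1} = 0
G(4) = mex{0,2,0} = 1
G(5) = mex{1,0,1} = 2
G(6) = mex{2,1,2,0} = 3
G(7) = mex{3,2,0,1} = 4
G(8) = mex{4,3,1,2,0} = 5
G(9) = mex{5,4,2,0,1} = 3
G(10) = mex{3,5,3,1,2} = 0
G(11) = mex{0,3,4,2,0} = 1
G(12) = mex{1,0,5,3,1} = 2
G(13) = mex{2,1,3,4,2} = 0
G(14) = mex{0,2,0,5,3} = 1
G(15) = mex{1,0,1,3,4} = 2
G(16) = mex{2,1,2,0,5} = 3
G(17) = mex{3,2,0,1,3} = 4
G(18) = mex{4,3,1,2,0} = 5
G(19) = mex{5,4,2,0,1} = 3
G(20) = mex{3,5,3,1,2} = 0
G(21) = mex{0,3,4,2,0} = 1
G(n+10) = G(n) holds for n = 0,…,7 (a full window of length max(S) = 8), so the sequence is purely periodic with period 10.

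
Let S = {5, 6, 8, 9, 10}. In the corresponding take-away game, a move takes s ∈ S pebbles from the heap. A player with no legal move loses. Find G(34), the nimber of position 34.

G(0) = 0
G(1) = mex{} = 0
G(2) = mex{} = 0
G(3) = mex{} = 0
G(4) = mex{} = 0
G(5) = mex{0} = 1
G(6) = mex{0,0} = 1
G(7) = mex{0,0} = 1
G(8) = mex{0,0,0} = 1
G(9) = mex{0,0,0,0} = 1
G(10) = mex{1,0,0,0,0} = 2
G(11) = mex{1,1,0,0,0} = 2
G(12) = mex{1,1,0,0,0} = 2
G(13) = mex{1,1,1,0,0} = 2
G(14) = mex{1,1,1,1,0} = 2
G(15) = mex{2,1,1,1,1} = 0
G(16) = mex{2,2,1,1,1} = 0
G(17) = mex{2,2,1,1,1} = 0
G(18) = mex{2,2,2,1,1} = 0
G(19) = mex{2,2,2,2,1} = 0
G(20) = mex{0,2,2,2,2} = 1
G(21) = mex{0,0,2,2,2} = 1
G(22) = mex{0,0,2,2,2} = 1
G(23) = mex{0,0,0,2,2} = 1
G(24) = mex{0,0,0,0,2} = 1
G(25) = mex{1,0,0,0,0} = 2
G(26) = mex{1,1,0,0,0} = 2
G(27) = mex{1,1,0,0,0} = 2
G(28) = mex{1,1,1,0,0} = 2
G(29) = mex{1,1,1,1,0} = 2
G(30) = mex{2,1,1,1,1} = 0
G(31) = mex{2,2,1,1,1} = 0
G(32) = mex{2,2,1,1,1} = 0
G(33) = mex{2,2,2,1,1} = 0
G(34) = mex{2,2,2,2,1} = 0

0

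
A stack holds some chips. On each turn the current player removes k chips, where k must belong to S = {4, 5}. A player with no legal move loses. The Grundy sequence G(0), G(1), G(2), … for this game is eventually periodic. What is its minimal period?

9

G(0) = 0
G(1) = mex{} = 0
G(2) = mex{} = 0
G(3) = mex{} = 0
G(4) = mex{0} = 1
G(5) = mex{0,0} = 1
G(6) = mex{0,0} = 1
G(7) = mex{0,0} = 1
G(8) = mex{1,0} = 2
G(9) = mex{1,1} = 0
G(10) = mex{1,1} = 0
G(11) = mex{1,1} = 0
G(12) = mex{2,1} = 0
G(13) = mex{0,2} = 1
G(14) = mex{0,0} = 1
G(15) = mex{0,0} = 1
G(16) = mex{0,0} = 1
G(17) = mex{1,0} = 2
G(18) = mex{1,1} = 0
G(19) = mex{1,1} = 0
G(n+9) = G(n) holds for n = 0,…,4 (a full window of length max(S) = 5), so the sequence is purely periodic with period 9.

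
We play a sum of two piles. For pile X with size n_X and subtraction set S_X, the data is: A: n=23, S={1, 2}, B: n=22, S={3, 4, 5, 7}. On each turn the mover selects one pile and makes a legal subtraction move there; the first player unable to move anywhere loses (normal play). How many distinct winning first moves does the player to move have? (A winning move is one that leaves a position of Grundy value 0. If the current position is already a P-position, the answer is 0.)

3

Pile A, S = {1, 2}:
G(0) = 0
G(1) = mex{0} = 1
G(2) = mex{1,0} = 2
G(3) = mex{2,1} = 0
G(4) = mex{0,2} = 1
G(5) = mex{1,0} = 2
G(6) = mex{2,1} = 0
G(7) = mex{0,2} = 1
G(8) = mex{1,0} = 2
G(9) = mex{2,1} = 0
G(10) = mex{0,2} = 1
G(11) = mex{1,0} = 2
G(12) = mex{2,1} = 0
G(13) = mex{0,2} = 1
G(14) = mex{1,0} = 2
G(15) = mex{2,1} = 0
G(16) = mex{0,2} = 1
G(17) = mex{1,0} = 2
G(18) = mex{2,1} = 0
G(19) = mex{0,2} = 1
G(20) = mex{1,0} = 2
G(21) = mex{2,1} = 0
G(22) = mex{0,2} = 1
G(23) = mex{1,0} = 2
G_A(23) = 2.
Pile B, S = {3, 4, 5, 7}:
G(0) = 0
G(1) = mex{} = 0
G(2) = mex{} = 0
G(3) = mex{0} = 1
G(4) = mex{0,0} = 1
G(5) = mex{0,0,0} = 1
G(6) = mex{1,0,0} = 2
G(7) = mex{1,1,0,0} = 2
G(8) = mex{1,1,1,0} = 2
G(9) = mex{2,1,1,0} = 3
G(10) = mex{2,2,1,1} = 0
G(11) = mex{2,2,2,1} = 0
G(12) = mex{3,2,2,1} = 0
G(13) = mex{0,3,2,2} = 1
G(14) = mex{0,0,3,2} = 1
G(15) = mex{0,0,0,2} = 1
G(16) = mex{1,0,0,3} = 2
G(17) = mex{1,1,0,0} = 2
G(18) = mex{1,1,1,0} = 2
G(19) = mex{2,1,1,0} = 3
G(20) = mex{2,2,1,1} = 0
G(21) = mex{2,2,2,1} = 0
G(22) = mex{3,2,2,1} = 0
G_B(22) = 0.
Combined Grundy value = 2 ⊕ 0 = 2.
A winning move leaves total XOR = 0, i.e. changes one component's Grundy value g to g ⊕ X where X is the current total.
Pile A: need g' = 2⊕2 = 0. Options: 23−1→G=1, 23−2→G=0. Hits: 1.
Pile B: need g' = 0⊕2 = 2. Options: 22−3→G=3, 22−4→G=2, 22−5→G=2, 22−7→G=1. Hits: 2.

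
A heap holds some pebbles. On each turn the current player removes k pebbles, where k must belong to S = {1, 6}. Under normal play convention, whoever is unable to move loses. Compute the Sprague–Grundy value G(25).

G(0) = 0
G(1) = mex{0} = 1
G(2) = mex{1} = 0
G(3) = mex{0} = 1
G(4) = mex{1} = 0
G(5) = mex{0} = 1
G(6) = mex{1,0} = 2
G(7) = mex{2,1} = 0
G(8) = mex{0,0} = 1
G(9) = mex{1,1} = 0
G(10) = mex{0,0} = 1
G(11) = mex{1,1} = 0
G(12) = mex{0,2} = 1
G(13) = mex{1,0} = 2
G(14) = mex{2,1} = 0
G(15) = mex{0,0} = 1
G(16) = mex{1,1} = 0
G(17) = mex{0,0} = 1
G(18) = mex{1,1} = 0
G(19) = mex{0,2} = 1
G(20) = mex{1,0} = 2
G(21) = mex{2,1} = 0
G(22) = mex{0,0} = 1
G(23) = mex{1,1} = 0
G(24) = mex{0,0} = 1
G(25) = mex{1,1} = 0

0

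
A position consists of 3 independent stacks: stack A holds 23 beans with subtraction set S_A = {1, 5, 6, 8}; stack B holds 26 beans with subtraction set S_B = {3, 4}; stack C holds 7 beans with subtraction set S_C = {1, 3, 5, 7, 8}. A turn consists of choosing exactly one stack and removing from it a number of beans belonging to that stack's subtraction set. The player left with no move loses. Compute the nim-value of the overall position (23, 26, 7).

Stack A, S = {1, 5, 6, 8}:
n :  0  1  2  3  4  5  6  7  8  9 10 11 12 13 14 15 16 17 18 19 20 21 22 23
G :  0  1  0  1  0  1  2  3  2  3  2  0  1  0  1  0  1  2  3  2  3  2  0  1
G_A(23) = 1.
Stack B, S = {3, 4}:
n :  0  1  2  3  4  5  6  7  8  9 10 11 12 13 14 15 16 17 18 19 20 21 22 23 24 25 26
G :  0  0  0  1  1  1  2  0  0  0  1  1  1  2  0  0  0  1  1  1  2  0  0  0  1  1  1
G_B(26) = 1.
Stack C, S = {1, 3, 5, 7, 8}:
n : 0 1 2 3 4 5 6 7
G : 0 1 0 1 0 1 0 1
G_C(7) = 1.
Combined Grundy value = 1 ⊕ 1 ⊕ 1 = 1.

1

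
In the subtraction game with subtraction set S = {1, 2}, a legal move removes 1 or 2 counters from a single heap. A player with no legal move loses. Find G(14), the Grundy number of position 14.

G(0) = 0
G(1) = mex{0} = 1
G(2) = mex{1,0} = 2
G(3) = mex{2,1} = 0
G(4) = mex{0,2} = 1
G(5) = mex{1,0} = 2
G(6) = mex{2,1} = 0
G(7) = mex{0,2} = 1
G(8) = mex{1,0} = 2
G(9) = mex{2,1} = 0
G(10) = mex{0,2} = 1
G(11) = mex{1,0} = 2
G(12) = mex{2,1} = 0
G(13) = mex{0,2} = 1
G(14) = mex{1,0} = 2

2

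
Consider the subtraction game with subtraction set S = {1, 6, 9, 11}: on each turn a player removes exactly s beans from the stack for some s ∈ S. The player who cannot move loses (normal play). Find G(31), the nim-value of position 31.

2

G(0) = 0
G(1) = mex{0} = 1
G(2) = mex{1} = 0
G(3) = mex{0} = 1
G(4) = mex{1} = 0
G(5) = mex{0} = 1
G(6) = mex{1,0} = 2
G(7) = mex{2,1} = 0
G(8) = mex{0,0} = 1
G(9) = mex{1,1,0} = 2
G(10) = mex{2,0,1} = 3
G(11) = mex{3,1,0,0} = 2
G(12) = mex{2,2,1,1} = 0
G(13) = mex{0,0,0,0} = 1
G(14) = mex{1,1,1,1} = 0
G(15) = mex{0,2,2,0} = 1
G(16) = mex{1,3,0,1} = 2
G(17) = mex{2,2,1,2} = 0
G(18) = mex{0,0,2,0} = 1
G(19) = mex{1,1,3,1} = 0
G(20) = mex{0,0,2,2} = 1
G(21) = mex{1,1,0,3} = 2
G(22) = mex{2,2,1,2} = 0
G(23) = mex{0,0,0,0} = 1
G(24) = mex{1,1,1,1} = 0
G(25) = mex{0,0,2,0} = 1
G(26) = mex{1,1,0,1} = 2
G(27) = mex{2,2,1,2} = 0
G(28) = mex{0,0,0,0} = 1
G(29) = mex{1,1,1,1} = 0
G(30) = mex{0,0,2,0} = 1
G(31) = mex{1,1,0,1} = 2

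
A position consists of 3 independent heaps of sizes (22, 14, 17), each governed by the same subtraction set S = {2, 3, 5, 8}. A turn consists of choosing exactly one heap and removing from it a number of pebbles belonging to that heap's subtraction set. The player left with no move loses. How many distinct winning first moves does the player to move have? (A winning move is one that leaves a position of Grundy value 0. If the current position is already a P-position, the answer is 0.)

All heaps use S = {2, 3, 5, 8}:
G(0) = 0
G(1) = mex{} = 0
G(2) = mex{0} = 1
G(3) = mex{0,0} = 1
G(4) = mex{1,0} = 2
G(5) = mex{1,1,0} = 2
G(6) = mex{2,1,0} = 3
G(7) = mex{2,2,1} = 0
G(8) = mex{3,2,1,0} = 4
G(9) = mex{0,3,2,0} = 1
G(10) = mex{4,0,2,1} = 3
G(11) = mex{1,4,3,1} = 0
G(12) = mex{3,1,0,2} = 4
G(13) = mex{0,3,4,2} = 1
G(14) = mex{4,0,1,3} = 2
G(15) = mex{1,4,3,0} = 2
G(16) = mex{2,1,0,4} = 3
G(17) = mex{2,2,4,1} = 0
G(18) = mex{3,2,1,3} = 0
G(19) = mex{0,3,2,0} = 1
G(20) = mex{0,0,2,4} = 1
G(21) = mex{1,0,3,1} = 2
G(22) = mex{1,1,0,2} = 3
Heap A: G(22) = 3.
Heap B: G(14) = 2.
Heap C: G(17) = 0.
Combined Grundy value = 3 ⊕ 2 ⊕ 0 = 1.
A winning move leaves total XOR = 0, i.e. changes one component's Grundy value g to g ⊕ X where X is the current total.
Heap A: need g' = 3⊕1 = 2. Options: 22−2→G=1, 22−3→G=1, 22−5→G=0, 22−8→G=2. Hits: 1.
Heap B: need g' = 2⊕1 = 3. Options: 14−2→G=4, 14−3→G=0, 14−5→G=1, 14−8→G=3. Hits: 1.
Heap C: need g' = 0⊕1 = 1. Options: 17−2→G=2, 17−3→G=2, 17−5→G=4, 17−8→G=1. Hits: 1.

3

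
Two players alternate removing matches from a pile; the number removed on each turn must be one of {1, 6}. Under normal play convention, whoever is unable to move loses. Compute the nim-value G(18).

G(0) = 0
G(1) = mex{0} = 1
G(2) = mex{1} = 0
G(3) = mex{0} = 1
G(4) = mex{1} = 0
G(5) = mex{0} = 1
G(6) = mex{1,0} = 2
G(7) = mex{2,1} = 0
G(8) = mex{0,0} = 1
G(9) = mex{1,1} = 0
G(10) = mex{0,0} = 1
G(11) = mex{1,1} = 0
G(12) = mex{0,2} = 1
G(13) = mex{1,0} = 2
G(14) = mex{2,1} = 0
G(15) = mex{0,0} = 1
G(16) = mex{1,1} = 0
G(17) = mex{0,0} = 1
G(18) = mex{1,1} = 0

0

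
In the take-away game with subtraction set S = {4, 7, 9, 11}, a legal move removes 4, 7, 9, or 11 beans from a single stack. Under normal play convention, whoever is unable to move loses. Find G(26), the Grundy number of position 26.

2

G(0) = 0
G(1) = mex{} = 0
G(2) = mex{} = 0
G(3) = mex{} = 0
G(4) = mex{0} = 1
G(5) = mex{0} = 1
G(6) = mex{0} = 1
G(7) = mex{0,0} = 1
G(8) = mex{1,0} = 2
G(9) = mex{1,0,0} = 2
G(10) = mex{1,0,0} = 2
G(11) = mex{1,1,0,0} = 2
G(12) = mex{2,1,0,0} = 3
G(13) = mex{2,1,1,0} = 3
G(14) = mex{2,1,1,0} = 3
G(15) = mex{2,2,1,1} = 0
G(16) = mex{3,2,1,1} = 0
G(17) = mex{3,2,2,1} = 0
G(18) = mex{3,2,2,1} = 0
G(19) = mex{0,3,2,2} = 1
G(20) = mex{0,3,2,2} = 1
G(21) = mex{0,3,3,2} = 1
G(22) = mex{0,0,3,2} = 1
G(23) = mex{1,0,3,3} = 2
G(24) = mex{1,0,0,3} = 2
G(25) = mex{1,0,0,3} = 2
G(26) = mex{1,1,0,0} = 2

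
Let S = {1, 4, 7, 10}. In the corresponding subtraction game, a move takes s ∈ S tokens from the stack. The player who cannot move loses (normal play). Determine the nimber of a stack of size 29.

G(0) = 0
G(1) = mex{0} = 1
G(2) = mex{1} = 0
G(3) = mex{0} = 1
G(4) = mex{1,0} = 2
G(5) = mex{2,1} = 0
G(6) = mex{0,0} = 1
G(7) = mex{1,1,0} = 2
G(8) = mex{2,2,1} = 0
G(9) = mex{0,0,0} = 1
G(10) = mex{1,1,1,0} = 2
G(11) = mex{2,2,2,1} = 0
G(12) = mex{0,0,0,0} = 1
G(13) = mex{1,1,1,1} = 0
G(14) = mex{0,2,2,2} = 1
G(15) = mex{1,0,0,0} = 2
G(16) = mex{2,1,1,1} = 0
G(17) = mex{0,0,2,2} = 1
G(18) = mex{1,1,0,0} = 2
G(19) = mex{2,2,1,1} = 0
G(20) = mex{0,0,0,2} = 1
G(21) = mex{1,1,1,0} = 2
G(22) = mex{2,2,2,1} = 0
G(23) = mex{0,0,0,0} = 1
G(24) = mex{1,1,1,1} = 0
G(25) = mex{0,2,2,2} = 1
G(26) = mex{1,0,0,0} = 2
G(27) = mex{2,1,1,1} = 0
G(28) = mex{0,0,2,2} = 1
G(29) = mex{1,1,0,0} = 2

2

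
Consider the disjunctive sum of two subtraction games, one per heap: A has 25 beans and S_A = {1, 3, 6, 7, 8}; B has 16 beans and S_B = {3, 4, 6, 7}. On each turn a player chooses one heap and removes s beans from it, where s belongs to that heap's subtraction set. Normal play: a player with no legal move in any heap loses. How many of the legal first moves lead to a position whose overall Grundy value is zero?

Heap A, S = {1, 3, 6, 7, 8}:
n :  0  1  2  3  4  5  6  7  8  9 10 11 12 13 14 15 16 17 18 19 20 21 22 23 24 25
G :  0  1  0  1  0  1  2  3  2  3  2  3  4  0  1  0  1  0  1  2  3  2  3  2  3  4
G_A(25) = 4.
Heap B, S = {3, 4, 6, 7}:
n :  0  1  2  3  4  5  6  7  8  9 10 11 12 13 14 15 16
G :  0  0  0  1  1  1  2  2  2  3  0  0  0  1  1  1  2
G_B(16) = 2.
Combined Grundy value = 4 ⊕ 2 = 6.
A winning move leaves total XOR = 0, i.e. changes one component's Grundy value g to g ⊕ X where X is the current total.
Heap A: need g' = 4⊕6 = 2. Options: 25−1→G=3, 25−3→G=3, 25−6→G=2, 25−7→G=1, 25−8→G=0. Hits: 1.
Heap B: need g' = 2⊕6 = 4. Options: 16−3→G=1, 16−4→G=0, 16−6→G=0, 16−7→G=3. Hits: 0.

1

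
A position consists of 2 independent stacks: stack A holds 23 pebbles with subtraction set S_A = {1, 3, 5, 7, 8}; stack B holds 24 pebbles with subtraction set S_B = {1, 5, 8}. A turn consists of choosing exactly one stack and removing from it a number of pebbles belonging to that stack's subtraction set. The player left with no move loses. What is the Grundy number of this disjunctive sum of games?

Stack A, S = {1, 3, 5, 7, 8}:
n :  0  1  2  3  4  5  6  7  8  9 10 11 12 13 14 15 16 17 18 19 20 21 22 23
G :  0  1  0  1  0  1  0  1  2  3  2  3  2  3  2  0  1  0  1  0  1  0  1  2
G_A(23) = 2.
Stack B, S = {1, 5, 8}:
n :  0  1  2  3  4  5  6  7  8  9 10 11 12 13 14 15 16 17 18 19 20 21 22 23 24
G :  0  1  0  1  0  1  0  1  2  3  2  3  2  0  1  0  1  0  1  0  1  2  3  2  3
G_B(24) = 3.
Combined Grundy value = 2 ⊕ 3 = 1.

1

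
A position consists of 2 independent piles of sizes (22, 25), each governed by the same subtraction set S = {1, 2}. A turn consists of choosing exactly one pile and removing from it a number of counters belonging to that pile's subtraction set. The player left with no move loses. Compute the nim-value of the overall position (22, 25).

All piles use S = {1, 2}:
n :  0  1  2  3  4  5  6  7  8  9 10 11 12 13 14 15 16 17 18 19 20 21 22 23 24 25
G :  0  1  2  0  1  2  0  1  2  0  1  2  0  1  2  0  1  2  0  1  2  0  1  2  0  1
Pile A: G(22) = 1.
Pile B: G(25) = 1.
Combined Grundy value = 1 ⊕ 1 = 0.

0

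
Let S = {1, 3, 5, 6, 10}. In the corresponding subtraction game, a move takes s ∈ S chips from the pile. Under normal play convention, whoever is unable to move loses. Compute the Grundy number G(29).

3

n :  0  1  2  3  4  5  6  7  8  9 10 11 12 13 14 15 16 17 18 19 20 21 22 23 24 25 26 27 28 29
G :  0  1  0  1  0  1  2  3  2  3  2  0  1  0  1  0  1  2  3  2  3  2  0  1  0  1  0  1  2  3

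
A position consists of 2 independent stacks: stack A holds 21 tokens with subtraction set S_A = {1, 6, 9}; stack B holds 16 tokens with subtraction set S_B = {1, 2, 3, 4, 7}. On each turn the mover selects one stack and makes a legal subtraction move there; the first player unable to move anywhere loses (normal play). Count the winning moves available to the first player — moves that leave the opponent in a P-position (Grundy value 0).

Stack A, S = {1, 6, 9}:
G(0) = 0
G(1) = mex{0} = 1
G(2) = mex{1} = 0
G(3) = mex{0} = 1
G(4) = mex{1} = 0
G(5) = mex{0} = 1
G(6) = mex{1,0} = 2
G(7) = mex{2,1} = 0
G(8) = mex{0,0} = 1
G(9) = mex{1,1,0} = 2
G(10) = mex{2,0,1} = 3
G(11) = mex{3,1,0} = 2
G(12) = mex{2,2,1} = 0
G(13) = mex{0,0,0} = 1
G(14) = mex{1,1,1} = 0
G(15) = mex{0,2,2} = 1
G(16) = mex{1,3,0} = 2
G(17) = mex{2,2,1} = 0
G(18) = mex{0,0,2} = 1
G(19) = mex{1,1,3} = 0
G(20) = mex{0,0,2} = 1
G(21) = mex{1,1,0} = 2
G_A(21) = 2.
Stack B, S = {1, 2, 3, 4, 7}:
G(0) = 0
G(1) = mex{0} = 1
G(2) = mex{1,0} = 2
G(3) = mex{2,1,0} = 3
G(4) = mex{3,2,1,0} = 4
G(5) = mex{4,3,2,1} = 0
G(6) = mex{0,4,3,2} = 1
G(7) = mex{1,0,4,3,0} = 2
G(8) = mex{2,1,0,4,1} = 3
G(9) = mex{3,2,1,0,2} = 4
G(10) = mex{4,3,2,1,3} = 0
G(11) = mex{0,4,3,2,4} = 1
G(12) = mex{1,0,4,3,0} = 2
G(13) = mex{2,1,0,4,1} = 3
G(14) = mex{3,2,1,0,2} = 4
G(15) = mex{4,3,2,1,3} = 0
G(16) = mex{0,4,3,2,4} = 1
G_B(16) = 1.
Combined Grundy value = 2 ⊕ 1 = 3.
A winning move leaves total XOR = 0, i.e. changes one component's Grundy value g to g ⊕ X where X is the current total.
Stack A: need g' = 2⊕3 = 1. Options: 21−1→G=1, 21−6→G=1, 21−9→G=0. Hits: 2.
Stack B: need g' = 1⊕3 = 2. Options: 16−1→G=0, 16−2→G=4, 16−3→G=3, 16−4→G=2, 16−7→G=4. Hits: 1.

3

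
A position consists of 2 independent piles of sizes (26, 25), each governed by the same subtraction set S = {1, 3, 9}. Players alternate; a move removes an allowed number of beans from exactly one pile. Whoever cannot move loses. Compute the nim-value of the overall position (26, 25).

All piles use S = {1, 3, 9}:
n :  0  1  2  3  4  5  6  7  8  9 10 11 12 13 14 15 16 17 18 19 20 21 22 23 24 25 26
G :  0  1  0  1  0  1  0  1  0  1  0  1  0  1  0  1  0  1  0  1  0  1  0  1  0  1  0
Pile A: G(26) = 0.
Pile B: G(25) = 1.
Combined Grundy value = 0 ⊕ 1 = 1.

1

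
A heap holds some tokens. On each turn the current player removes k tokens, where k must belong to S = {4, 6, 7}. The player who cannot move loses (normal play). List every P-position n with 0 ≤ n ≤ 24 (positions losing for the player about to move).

0, 1, 2, 3, 11, 12, 13, 14, 22, 23, 24

G(0) = 0
G(1) = mex{} = 0
G(2) = mex{} = 0
G(3) = mex{} = 0
G(4) = mex{0} = 1
G(5) = mex{0} = 1
G(6) = mex{0,0} = 1
G(7) = mex{0,0,0} = 1
G(8) = mex{1,0,0} = 2
G(9) = mex{1,0,0} = 2
G(10) = mex{1,1,0} = 2
G(11) = mex{1,1,1} = 0
G(12) = mex{2,1,1} = 0
G(13) = mex{2,1,1} = 0
G(14) = mex{2,2,1} = 0
G(15) = mex{0,2,2} = 1
G(16) = mex{0,2,2} = 1
G(17) = mex{0,0,2} = 1
G(18) = mex{0,0,0} = 1
G(19) = mex{1,0,0} = 2
G(20) = mex{1,0,0} = 2
G(21) = mex{1,1,0} = 2
G(22) = mex{1,1,1} = 0
G(23) = mex{2,1,1} = 0
G(24) = mex{2,1,1} = 0
P-positions are exactly the n with G(n) = 0.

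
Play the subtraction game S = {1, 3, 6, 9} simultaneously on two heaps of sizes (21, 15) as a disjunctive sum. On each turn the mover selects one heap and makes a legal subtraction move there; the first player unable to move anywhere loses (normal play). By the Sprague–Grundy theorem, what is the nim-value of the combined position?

All heaps use S = {1, 3, 6, 9}:
n :  0  1  2  3  4  5  6  7  8  9 10 11 12 13 14 15 16 17 18 19 20 21
G :  0  1  0  1  0  1  2  3  2  3  2  3  0  1  0  1  0  1  2  3  2  3
Heap A: G(21) = 3.
Heap B: G(15) = 1.
Combined Grundy value = 3 ⊕ 1 = 2.

2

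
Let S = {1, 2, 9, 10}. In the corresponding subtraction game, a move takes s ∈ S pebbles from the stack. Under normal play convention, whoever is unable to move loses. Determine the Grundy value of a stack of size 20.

3

G(0) = 0
G(1) = mex{0} = 1
G(2) = mex{1,0} = 2
G(3) = mex{2,1} = 0
G(4) = mex{0,2} = 1
G(5) = mex{1,0} = 2
G(6) = mex{2,1} = 0
G(7) = mex{0,2} = 1
G(8) = mex{1,0} = 2
G(9) = mex{2,1,0} = 3
G(10) = mex{3,2,1,0} = 4
G(11) = mex{4,3,2,1} = 0
G(12) = mex{0,4,0,2} = 1
G(13) = mex{1,0,1,0} = 2
G(14) = mex{2,1,2,1} = 0
G(15) = mex{0,2,0,2} = 1
G(16) = mex{1,0,1,0} = 2
G(17) = mex{2,1,2,1} = 0
G(18) = mex{0,2,3,2} = 1
G(19) = mex{1,0,4,3} = 2
G(20) = mex{2,1,0,4} = 3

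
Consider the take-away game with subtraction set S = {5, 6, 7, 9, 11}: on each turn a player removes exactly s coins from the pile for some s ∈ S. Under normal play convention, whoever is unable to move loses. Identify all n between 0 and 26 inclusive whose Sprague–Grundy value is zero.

0, 1, 2, 3, 4, 16, 17, 18, 19, 20

G(0) = 0
G(1) = mex{} = 0
G(2) = mex{} = 0
G(3) = mex{} = 0
G(4) = mex{} = 0
G(5) = mex{0} = 1
G(6) = mex{0,0} = 1
G(7) = mex{0,0,0} = 1
G(8) = mex{0,0,0} = 1
G(9) = mex{0,0,0,0} = 1
G(10) = mex{1,0,0,0} = 2
G(11) = mex{1,1,0,0,0} = 2
G(12) = mex{1,1,1,0,0} = 2
G(13) = mex{1,1,1,0,0} = 2
G(14) = mex{1,1,1,1,0} = 2
G(15) = mex{2,1,1,1,0} = 3
G(16) = mex{2,2,1,1,1} = 0
G(17) = mex{2,2,2,1,1} = 0
G(18) = mex{2,2,2,1,1} = 0
G(19) = mex{2,2,2,2,1} = 0
G(20) = mex{3,2,2,2,1} = 0
G(21) = mex{0,3,2,2,2} = 1
G(22) = mex{0,0,3,2,2} = 1
G(23) = mex{0,0,0,2,2} = 1
G(24) = mex{0,0,0,3,2} = 1
G(25) = mex{0,0,0,0,2} = 1
G(26) = mex{1,0,0,0,3} = 2
P-positions are exactly the n with G(n) = 0.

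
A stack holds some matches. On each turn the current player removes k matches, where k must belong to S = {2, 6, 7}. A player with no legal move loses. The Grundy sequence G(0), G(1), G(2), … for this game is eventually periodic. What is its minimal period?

13

n :  0  1  2  3  4  5  6  7  8  9 10 11 12 13 14 15 16 17 18 19 20 21 22 23 24 25 26 27
G :  0  0  1  1  0  0  1  1  2  0  3  1  2  0  0  1  1  0  0  1  1  2  0  3  1  2  0  0
G(n+13) = G(n) holds for n = 0,…,6 (a full window of length max(S) = 7), so the sequence is purely periodic with period 13.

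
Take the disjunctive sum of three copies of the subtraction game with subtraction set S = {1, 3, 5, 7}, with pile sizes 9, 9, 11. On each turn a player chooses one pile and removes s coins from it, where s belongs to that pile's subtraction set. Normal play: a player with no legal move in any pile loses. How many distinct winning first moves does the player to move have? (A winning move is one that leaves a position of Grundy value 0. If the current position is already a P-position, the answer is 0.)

12

All piles use S = {1, 3, 5, 7}:
G(0) = 0
G(1) = mex{0} = 1
G(2) = mex{1} = 0
G(3) = mex{0,0} = 1
G(4) = mex{1,1} = 0
G(5) = mex{0,0,0} = 1
G(6) = mex{1,1,1} = 0
G(7) = mex{0,0,0,0} = 1
G(8) = mex{1,1,1,1} = 0
G(9) = mex{0,0,0,0} = 1
G(10) = mex{1,1,1,1} = 0
G(11) = mex{0,0,0,0} = 1
Pile A: G(9) = 1.
Pile B: G(9) = 1.
Pile C: G(11) = 1.
Combined Grundy value = 1 ⊕ 1 ⊕ 1 = 1.
A winning move leaves total XOR = 0, i.e. changes one component's Grundy value g to g ⊕ X where X is the current total.
Pile A: need g' = 1⊕1 = 0. Options: 9−1→G=0, 9−3→G=0, 9−5→G=0, 9−7→G=0. Hits: 4.
Pile B: need g' = 1⊕1 = 0. Options: 9−1→G=0, 9−3→G=0, 9−5→G=0, 9−7→G=0. Hits: 4.
Pile C: need g' = 1⊕1 = 0. Options: 11−1→G=0, 11−3→G=0, 11−5→G=0, 11−7→G=0. Hits: 4.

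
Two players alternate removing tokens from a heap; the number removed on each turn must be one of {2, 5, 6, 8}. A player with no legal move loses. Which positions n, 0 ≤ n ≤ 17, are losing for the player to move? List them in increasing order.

0, 1, 4, 11, 14, 15

n :  0  1  2  3  4  5  6  7  8  9 10 11 12 13 14 15 16 17
G :  0  0  1  1  0  2  1  3  2  2  3  0  2  1  0  0  1  1
P-positions are exactly the n with G(n) = 0.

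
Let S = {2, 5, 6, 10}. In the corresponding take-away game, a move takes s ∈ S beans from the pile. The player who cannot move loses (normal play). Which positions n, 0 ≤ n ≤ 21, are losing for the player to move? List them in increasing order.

G(0) = 0
G(1) = mex{} = 0
G(2) = mex{0} = 1
G(3) = mex{0} = 1
G(4) = mex{1} = 0
G(5) = mex{1,0} = 2
G(6) = mex{0,0,0} = 1
G(7) = mex{2,1,0} = 3
G(8) = mex{1,1,1} = 0
G(9) = mex{3,0,1} = 2
G(10) = mex{0,2,0,0} = 1
G(11) = mex{2,1,2,0} = 3
G(12) = mex{1,3,1,1} = 0
G(13) = mex{3,0,3,1} = 2
G(14) = mex{0,2,0,0} = 1
G(15) = mex{2,1,2,2} = 0
G(16) = mex{1,3,1,1} = 0
G(17) = mex{0,0,3,3} = 1
G(18) = mex{0,2,0,0} = 1
G(19) = mex{1,1,2,2} = 0
G(20) = mex{1,0,1,1} = 2
G(21) = mex{0,0,0,3} = 1
P-positions are exactly the n with G(n) = 0.

0, 1, 4, 8, 12, 15, 16, 19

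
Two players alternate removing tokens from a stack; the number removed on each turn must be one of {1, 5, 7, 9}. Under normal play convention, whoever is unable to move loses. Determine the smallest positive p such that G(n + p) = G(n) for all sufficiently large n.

2

G(0) = 0
G(1) = mex{0} = 1
G(2) = mex{1} = 0
G(3) = mex{0} = 1
G(4) = mex{1} = 0
G(5) = mex{0,0} = 1
G(6) = mex{1,1} = 0
G(7) = mex{0,0,0} = 1
G(8) = mex{1,1,1} = 0
G(9) = mex{0,0,0,0} = 1
G(10) = mex{1,1,1,1} = 0
G(11) = mex{0,0,0,0} = 1
G(12) = mex{1,1,1,1} = 0
G(13) = mex{0,0,0,0} = 1
G(14) = mex{1,1,1,1} = 0
G(n+2) = G(n) holds for n = 0,…,8 (a full window of length max(S) = 9), so the sequence is purely periodic with period 2.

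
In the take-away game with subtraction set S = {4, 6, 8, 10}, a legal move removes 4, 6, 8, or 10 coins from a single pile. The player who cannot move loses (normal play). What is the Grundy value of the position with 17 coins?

0

G(0) = 0
G(1) = mex{} = 0
G(2) = mex{} = 0
G(3) = mex{} = 0
G(4) = mex{0} = 1
G(5) = mex{0} = 1
G(6) = mex{0,0} = 1
G(7) = mex{0,0} = 1
G(8) = mex{1,0,0} = 2
G(9) = mex{1,0,0} = 2
G(10) = mex{1,1,0,0} = 2
G(11) = mex{1,1,0,0} = 2
G(12) = mex{2,1,1,0} = 3
G(13) = mex{2,1,1,0} = 3
G(14) = mex{2,2,1,1} = 0
G(15) = mex{2,2,1,1} = 0
G(16) = mex{3,2,2,1} = 0
G(17) = mex{3,2,2,1} = 0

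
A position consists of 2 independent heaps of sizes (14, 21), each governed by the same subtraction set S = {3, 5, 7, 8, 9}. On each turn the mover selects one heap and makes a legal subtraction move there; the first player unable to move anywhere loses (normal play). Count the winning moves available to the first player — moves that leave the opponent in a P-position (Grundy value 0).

All heaps use S = {3, 5, 7, 8, 9}:
G(0) = 0
G(1) = mex{} = 0
G(2) = mex{} = 0
G(3) = mex{0} = 1
G(4) = mex{0} = 1
G(5) = mex{0,0} = 1
G(6) = mex{1,0} = 2
G(7) = mex{1,0,0} = 2
G(8) = mex{1,1,0,0} = 2
G(9) = mex{2,1,0,0,0} = 3
G(10) = mex{2,1,1,0,0} = 3
G(11) = mex{2,2,1,1,0} = 3
G(12) = mex{3,2,1,1,1} = 0
G(13) = mex{3,2,2,1,1} = 0
G(14) = mex{3,3,2,2,1} = 0
G(15) = mex{0,3,2,2,2} = 1
G(16) = mex{0,3,3,2,2} = 1
G(17) = mex{0,0,3,3,2} = 1
G(18) = mex{1,0,3,3,3} = 2
G(19) = mex{1,0,0,3,3} = 2
G(20) = mex{1,1,0,0,3} = 2
G(21) = mex{2,1,0,0,0} = 3
Heap A: G(14) = 0.
Heap B: G(21) = 3.
Combined Grundy value = 0 ⊕ 3 = 3.
A winning move leaves total XOR = 0, i.e. changes one component's Grundy value g to g ⊕ X where X is the current total.
Heap A: need g' = 0⊕3 = 3. Options: 14−3→G=3, 14−5→G=3, 14−7→G=2, 14−8→G=2, 14−9→G=1. Hits: 2.
Heap B: need g' = 3⊕3 = 0. Options: 21−3→G=2, 21−5→G=1, 21−7→G=0, 21−8→G=0, 21−9→G=0. Hits: 3.

5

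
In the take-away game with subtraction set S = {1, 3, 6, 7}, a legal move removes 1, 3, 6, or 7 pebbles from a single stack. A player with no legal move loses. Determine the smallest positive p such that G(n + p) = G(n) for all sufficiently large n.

12

n :  0  1  2  3  4  5  6  7  8  9 10 11 12 13 14 15 16 17 18 19 20 21 22 23 24 25
G :  0  1  0  1  0  1  2  3  2  3  2  3  0  1  0  1  0  1  2  3  2  3  2  3  0  1
G(n+12) = G(n) holds for n = 0,…,6 (a full window of length max(S) = 7), so the sequence is purely periodic with period 12.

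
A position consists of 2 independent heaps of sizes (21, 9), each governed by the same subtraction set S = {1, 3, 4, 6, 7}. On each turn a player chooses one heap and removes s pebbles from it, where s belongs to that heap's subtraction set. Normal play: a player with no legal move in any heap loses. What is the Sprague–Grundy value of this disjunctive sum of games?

4

All heaps use S = {1, 3, 4, 6, 7}:
n :  0  1  2  3  4  5  6  7  8  9 10 11 12 13 14 15 16 17 18 19 20 21
G :  0  1  0  1  2  3  2  3  4  5  0  1  0  1  2  3  2  3  4  5  0  1
Heap A: G(21) = 1.
Heap B: G(9) = 5.
Combined Grundy value = 1 ⊕ 5 = 4.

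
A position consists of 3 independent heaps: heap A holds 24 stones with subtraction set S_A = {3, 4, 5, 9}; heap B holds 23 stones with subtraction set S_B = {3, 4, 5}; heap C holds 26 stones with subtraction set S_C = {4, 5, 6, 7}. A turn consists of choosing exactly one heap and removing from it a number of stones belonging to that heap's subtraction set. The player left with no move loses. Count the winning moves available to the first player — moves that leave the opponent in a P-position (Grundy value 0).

0

Heap A, S = {3, 4, 5, 9}:
G(0) = 0
G(1) = mex{} = 0
G(2) = mex{} = 0
G(3) = mex{0} = 1
G(4) = mex{0,0} = 1
G(5) = mex{0,0,0} = 1
G(6) = mex{1,0,0} = 2
G(7) = mex{1,1,0} = 2
G(8) = mex{1,1,1} = 0
G(9) = mex{2,1,1,0} = 3
G(10) = mex{2,2,1,0} = 3
G(11) = mex{0,2,2,0} = 1
G(12) = mex{3,0,2,1} = 4
G(13) = mex{3,3,0,1} = 2
G(14) = mex{1,3,3,1} = 0
G(15) = mex{4,1,3,2} = 0
G(16) = mex{2,4,1,2} = 0
G(17) = mex{0,2,4,0} = 1
G(18) = mex{0,0,2,3} = 1
G(19) = mex{0,0,0,3} = 1
G(20) = mex{1,0,0,1} = 2
G(21) = mex{1,1,0,4} = 2
G(22) = mex{1,1,1,2} = 0
G(23) = mex{2,1,1,0} = 3
G(24) = mex{2,2,1,0} = 3
G_A(24) = 3.
Heap B, S = {3, 4, 5}:
G(0) = 0
G(1) = mex{} = 0
G(2) = mex{} = 0
G(3) = mex{0} = 1
G(4) = mex{0,0} = 1
G(5) = mex{0,0,0} = 1
G(6) = mex{1,0,0} = 2
G(7) = mex{1,1,0} = 2
G(8) = mex{1,1,1} = 0
G(9) = mex{2,1,1} = 0
G(10) = mex{2,2,1} = 0
G(11) = mex{0,2,2} = 1
G(12) = mex{0,0,2} = 1
G(13) = mex{0,0,0} = 1
G(14) = mex{1,0,0} = 2
G(15) = mex{1,1,0} = 2
G(16) = mex{1,1,1} = 0
G(17) = mex{2,1,1} = 0
G(18) = mex{2,2,1} = 0
G(19) = mex{0,2,2} = 1
G(20) = mex{0,0,2} = 1
G(21) = mex{0,0,0} = 1
G(22) = mex{1,0,0} = 2
G(23) = mex{1,1,0} = 2
G_B(23) = 2.
Heap C, S = {4, 5, 6, 7}:
n :  0  1  2  3  4  5  6  7  8  9 10 11 12 13 14 15 16 17 18 19 20 21 22 23 24 25 26
G :  0  0  0  0  1  1  1  1  2  2  2  0  0  0  0  1  1  1  1  2  2  2  0  0  0  0  1
G_C(26) = 1.
Combined Grundy value = 3 ⊕ 2 ⊕ 1 = 0.
A winning move leaves total XOR = 0, i.e. changes one component's Grundy value g to g ⊕ X where X is the current total.
Heap A: target g' = 3⊕0 = 3, but every legal move changes the Grundy value (mex property), so 0 moves.
Heap B: target g' = 2⊕0 = 2, but every legal move changes the Grundy value (mex property), so 0 moves.
Heap C: target g' = 1⊕0 = 1, but every legal move changes the Grundy value (mex property), so 0 moves.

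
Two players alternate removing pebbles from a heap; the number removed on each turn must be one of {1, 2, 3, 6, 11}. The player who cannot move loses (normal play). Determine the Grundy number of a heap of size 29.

n :  0  1  2  3  4  5  6  7  8  9 10 11 12 13 14 15 16 17 18 19 20 21 22 23 24 25 26 27 28 29
G :  0  1  2  3  0  1  2  3  0  1  2  3  0  1  2  3  0  1  2  3  0  1  2  3  0  1  2  3  0  1

1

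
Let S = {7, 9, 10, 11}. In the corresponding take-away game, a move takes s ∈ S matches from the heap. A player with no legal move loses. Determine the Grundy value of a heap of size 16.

2

n :  0  1  2  3  4  5  6  7  8  9 10 11 12 13 14 15 16
G :  0  0  0  0  0  0  0  1  1  1  1  1  1  1  2  2  2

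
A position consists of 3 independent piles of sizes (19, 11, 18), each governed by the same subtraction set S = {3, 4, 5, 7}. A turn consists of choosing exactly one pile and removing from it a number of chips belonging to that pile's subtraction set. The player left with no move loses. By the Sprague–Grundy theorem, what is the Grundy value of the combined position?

All piles use S = {3, 4, 5, 7}:
G(0) = 0
G(1) = mex{} = 0
G(2) = mex{} = 0
G(3) = mex{0} = 1
G(4) = mex{0,0} = 1
G(5) = mex{0,0,0} = 1
G(6) = mex{1,0,0} = 2
G(7) = mex{1,1,0,0} = 2
G(8) = mex{1,1,1,0} = 2
G(9) = mex{2,1,1,0} = 3
G(10) = mex{2,2,1,1} = 0
G(11) = mex{2,2,2,1} = 0
G(12) = mex{3,2,2,1} = 0
G(13) = mex{0,3,2,2} = 1
G(14) = mex{0,0,3,2} = 1
G(15) = mex{0,0,0,2} = 1
G(16) = mex{1,0,0,3} = 2
G(17) = mex{1,1,0,0} = 2
G(18) = mex{1,1,1,0} = 2
G(19) = mex{2,1,1,0} = 3
Pile A: G(19) = 3.
Pile B: G(11) = 0.
Pile C: G(18) = 2.
Combined Grundy value = 3 ⊕ 0 ⊕ 2 = 1.

1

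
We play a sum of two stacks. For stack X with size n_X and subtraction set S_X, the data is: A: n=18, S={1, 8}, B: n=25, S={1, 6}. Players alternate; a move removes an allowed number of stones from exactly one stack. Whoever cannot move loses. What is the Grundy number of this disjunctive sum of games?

0

Stack A, S = {1, 8}:
G(0) = 0
G(1) = mex{0} = 1
G(2) = mex{1} = 0
G(3) = mex{0} = 1
G(4) = mex{1} = 0
G(5) = mex{0} = 1
G(6) = mex{1} = 0
G(7) = mex{0} = 1
G(8) = mex{1,0} = 2
G(9) = mex{2,1} = 0
G(10) = mex{0,0} = 1
G(11) = mex{1,1} = 0
G(12) = mex{0,0} = 1
G(13) = mex{1,1} = 0
G(14) = mex{0,0} = 1
G(15) = mex{1,1} = 0
G(16) = mex{0,2} = 1
G(17) = mex{1,0} = 2
G(18) = mex{2,1} = 0
G_A(18) = 0.
Stack B, S = {1, 6}:
G(0) = 0
G(1) = mex{0} = 1
G(2) = mex{1} = 0
G(3) = mex{0} = 1
G(4) = mex{1} = 0
G(5) = mex{0} = 1
G(6) = mex{1,0} = 2
G(7) = mex{2,1} = 0
G(8) = mex{0,0} = 1
G(9) = mex{1,1} = 0
G(10) = mex{0,0} = 1
G(11) = mex{1,1} = 0
G(12) = mex{0,2} = 1
G(13) = mex{1,0} = 2
G(14) = mex{2,1} = 0
G(15) = mex{0,0} = 1
G(16) = mex{1,1} = 0
G(17) = mex{0,0} = 1
G(18) = mex{1,1} = 0
G(19) = mex{0,2} = 1
G(20) = mex{1,0} = 2
G(21) = mex{2,1} = 0
G(22) = mex{0,0} = 1
G(23) = mex{1,1} = 0
G(24) = mex{0,0} = 1
G(25) = mex{1,1} = 0
G_B(25) = 0.
Combined Grundy value = 0 ⊕ 0 = 0.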